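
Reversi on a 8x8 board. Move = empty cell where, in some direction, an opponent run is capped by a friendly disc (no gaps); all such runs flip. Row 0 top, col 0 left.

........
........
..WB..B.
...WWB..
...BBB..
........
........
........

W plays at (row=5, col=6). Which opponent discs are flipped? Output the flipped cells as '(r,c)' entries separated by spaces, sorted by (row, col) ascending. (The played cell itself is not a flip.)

Dir NW: opp run (4,5) capped by W -> flip
Dir N: first cell '.' (not opp) -> no flip
Dir NE: first cell '.' (not opp) -> no flip
Dir W: first cell '.' (not opp) -> no flip
Dir E: first cell '.' (not opp) -> no flip
Dir SW: first cell '.' (not opp) -> no flip
Dir S: first cell '.' (not opp) -> no flip
Dir SE: first cell '.' (not opp) -> no flip

Answer: (4,5)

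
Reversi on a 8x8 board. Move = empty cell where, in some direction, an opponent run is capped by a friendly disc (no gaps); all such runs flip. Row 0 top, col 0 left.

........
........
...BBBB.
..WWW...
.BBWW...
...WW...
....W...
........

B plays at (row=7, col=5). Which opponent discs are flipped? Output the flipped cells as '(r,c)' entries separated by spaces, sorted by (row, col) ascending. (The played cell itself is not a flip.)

Answer: (5,3) (6,4)

Derivation:
Dir NW: opp run (6,4) (5,3) capped by B -> flip
Dir N: first cell '.' (not opp) -> no flip
Dir NE: first cell '.' (not opp) -> no flip
Dir W: first cell '.' (not opp) -> no flip
Dir E: first cell '.' (not opp) -> no flip
Dir SW: edge -> no flip
Dir S: edge -> no flip
Dir SE: edge -> no flip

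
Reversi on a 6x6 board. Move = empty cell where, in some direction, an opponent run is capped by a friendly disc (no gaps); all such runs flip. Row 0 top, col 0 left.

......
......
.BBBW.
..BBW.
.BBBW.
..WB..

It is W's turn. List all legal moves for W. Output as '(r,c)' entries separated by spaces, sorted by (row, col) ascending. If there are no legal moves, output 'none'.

(1,0): no bracket -> illegal
(1,1): flips 2 -> legal
(1,2): flips 4 -> legal
(1,3): no bracket -> illegal
(1,4): no bracket -> illegal
(2,0): flips 3 -> legal
(3,0): flips 1 -> legal
(3,1): flips 2 -> legal
(4,0): flips 3 -> legal
(5,0): no bracket -> illegal
(5,1): flips 2 -> legal
(5,4): flips 1 -> legal

Answer: (1,1) (1,2) (2,0) (3,0) (3,1) (4,0) (5,1) (5,4)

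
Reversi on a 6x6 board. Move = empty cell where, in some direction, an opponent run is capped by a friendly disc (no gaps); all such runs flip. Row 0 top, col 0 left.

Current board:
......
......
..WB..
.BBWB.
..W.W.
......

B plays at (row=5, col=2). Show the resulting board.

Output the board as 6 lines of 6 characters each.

Place B at (5,2); scan 8 dirs for brackets.
Dir NW: first cell '.' (not opp) -> no flip
Dir N: opp run (4,2) capped by B -> flip
Dir NE: first cell '.' (not opp) -> no flip
Dir W: first cell '.' (not opp) -> no flip
Dir E: first cell '.' (not opp) -> no flip
Dir SW: edge -> no flip
Dir S: edge -> no flip
Dir SE: edge -> no flip
All flips: (4,2)

Answer: ......
......
..WB..
.BBWB.
..B.W.
..B...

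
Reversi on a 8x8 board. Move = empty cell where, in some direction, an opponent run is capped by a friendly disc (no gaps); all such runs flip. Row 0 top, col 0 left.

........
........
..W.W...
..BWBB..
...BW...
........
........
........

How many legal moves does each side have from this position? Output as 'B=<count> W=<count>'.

Answer: B=7 W=6

Derivation:
-- B to move --
(1,1): no bracket -> illegal
(1,2): flips 1 -> legal
(1,3): flips 1 -> legal
(1,4): flips 1 -> legal
(1,5): no bracket -> illegal
(2,1): no bracket -> illegal
(2,3): flips 1 -> legal
(2,5): no bracket -> illegal
(3,1): no bracket -> illegal
(4,2): no bracket -> illegal
(4,5): flips 1 -> legal
(5,3): flips 1 -> legal
(5,4): flips 1 -> legal
(5,5): no bracket -> illegal
B mobility = 7
-- W to move --
(2,1): no bracket -> illegal
(2,3): no bracket -> illegal
(2,5): no bracket -> illegal
(2,6): flips 1 -> legal
(3,1): flips 1 -> legal
(3,6): flips 2 -> legal
(4,1): no bracket -> illegal
(4,2): flips 2 -> legal
(4,5): no bracket -> illegal
(4,6): flips 1 -> legal
(5,2): no bracket -> illegal
(5,3): flips 1 -> legal
(5,4): no bracket -> illegal
W mobility = 6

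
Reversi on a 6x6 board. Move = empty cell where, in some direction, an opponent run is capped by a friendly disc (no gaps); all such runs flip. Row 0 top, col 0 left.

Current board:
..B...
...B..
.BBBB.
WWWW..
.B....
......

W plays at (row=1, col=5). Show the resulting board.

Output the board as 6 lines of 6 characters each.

Place W at (1,5); scan 8 dirs for brackets.
Dir NW: first cell '.' (not opp) -> no flip
Dir N: first cell '.' (not opp) -> no flip
Dir NE: edge -> no flip
Dir W: first cell '.' (not opp) -> no flip
Dir E: edge -> no flip
Dir SW: opp run (2,4) capped by W -> flip
Dir S: first cell '.' (not opp) -> no flip
Dir SE: edge -> no flip
All flips: (2,4)

Answer: ..B...
...B.W
.BBBW.
WWWW..
.B....
......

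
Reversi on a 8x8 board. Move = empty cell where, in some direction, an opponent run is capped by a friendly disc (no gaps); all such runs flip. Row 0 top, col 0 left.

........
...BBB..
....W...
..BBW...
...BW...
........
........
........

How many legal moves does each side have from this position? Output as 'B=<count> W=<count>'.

-- B to move --
(2,3): no bracket -> illegal
(2,5): flips 1 -> legal
(3,5): flips 2 -> legal
(4,5): flips 1 -> legal
(5,3): no bracket -> illegal
(5,4): flips 3 -> legal
(5,5): flips 1 -> legal
B mobility = 5
-- W to move --
(0,2): flips 1 -> legal
(0,3): no bracket -> illegal
(0,4): flips 1 -> legal
(0,5): no bracket -> illegal
(0,6): flips 1 -> legal
(1,2): no bracket -> illegal
(1,6): no bracket -> illegal
(2,1): no bracket -> illegal
(2,2): flips 1 -> legal
(2,3): no bracket -> illegal
(2,5): no bracket -> illegal
(2,6): no bracket -> illegal
(3,1): flips 2 -> legal
(4,1): no bracket -> illegal
(4,2): flips 2 -> legal
(5,2): flips 1 -> legal
(5,3): no bracket -> illegal
(5,4): no bracket -> illegal
W mobility = 7

Answer: B=5 W=7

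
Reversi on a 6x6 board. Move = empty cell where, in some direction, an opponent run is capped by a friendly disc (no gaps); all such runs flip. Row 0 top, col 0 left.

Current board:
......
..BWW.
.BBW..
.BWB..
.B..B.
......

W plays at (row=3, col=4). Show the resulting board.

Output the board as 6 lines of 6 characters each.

Answer: ......
..BWW.
.BBW..
.BWWW.
.B..B.
......

Derivation:
Place W at (3,4); scan 8 dirs for brackets.
Dir NW: first cell 'W' (not opp) -> no flip
Dir N: first cell '.' (not opp) -> no flip
Dir NE: first cell '.' (not opp) -> no flip
Dir W: opp run (3,3) capped by W -> flip
Dir E: first cell '.' (not opp) -> no flip
Dir SW: first cell '.' (not opp) -> no flip
Dir S: opp run (4,4), next='.' -> no flip
Dir SE: first cell '.' (not opp) -> no flip
All flips: (3,3)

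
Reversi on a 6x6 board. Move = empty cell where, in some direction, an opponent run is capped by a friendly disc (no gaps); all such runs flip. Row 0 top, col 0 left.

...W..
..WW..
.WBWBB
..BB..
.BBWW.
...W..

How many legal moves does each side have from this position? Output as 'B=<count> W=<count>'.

-- B to move --
(0,1): no bracket -> illegal
(0,2): flips 2 -> legal
(0,4): flips 1 -> legal
(1,0): flips 1 -> legal
(1,1): no bracket -> illegal
(1,4): flips 1 -> legal
(2,0): flips 1 -> legal
(3,0): no bracket -> illegal
(3,1): no bracket -> illegal
(3,4): no bracket -> illegal
(3,5): no bracket -> illegal
(4,5): flips 2 -> legal
(5,2): no bracket -> illegal
(5,4): flips 1 -> legal
(5,5): flips 1 -> legal
B mobility = 8
-- W to move --
(1,1): flips 2 -> legal
(1,4): no bracket -> illegal
(1,5): no bracket -> illegal
(3,0): no bracket -> illegal
(3,1): flips 2 -> legal
(3,4): no bracket -> illegal
(3,5): flips 1 -> legal
(4,0): flips 2 -> legal
(5,0): flips 2 -> legal
(5,1): no bracket -> illegal
(5,2): flips 3 -> legal
W mobility = 6

Answer: B=8 W=6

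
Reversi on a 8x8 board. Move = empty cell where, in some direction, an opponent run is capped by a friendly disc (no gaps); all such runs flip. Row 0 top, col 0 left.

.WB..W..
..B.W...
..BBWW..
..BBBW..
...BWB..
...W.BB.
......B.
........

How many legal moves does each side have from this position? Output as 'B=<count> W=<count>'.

Answer: B=8 W=12

Derivation:
-- B to move --
(0,0): flips 1 -> legal
(0,3): no bracket -> illegal
(0,4): flips 2 -> legal
(0,6): no bracket -> illegal
(1,0): no bracket -> illegal
(1,1): no bracket -> illegal
(1,3): no bracket -> illegal
(1,5): flips 3 -> legal
(1,6): flips 1 -> legal
(2,6): flips 2 -> legal
(3,6): flips 1 -> legal
(4,2): no bracket -> illegal
(4,6): no bracket -> illegal
(5,2): no bracket -> illegal
(5,4): flips 1 -> legal
(6,2): no bracket -> illegal
(6,3): flips 1 -> legal
(6,4): no bracket -> illegal
B mobility = 8
-- W to move --
(0,3): flips 1 -> legal
(1,1): flips 2 -> legal
(1,3): flips 3 -> legal
(2,1): flips 2 -> legal
(3,1): flips 3 -> legal
(3,6): no bracket -> illegal
(4,1): flips 2 -> legal
(4,2): flips 2 -> legal
(4,6): flips 1 -> legal
(4,7): no bracket -> illegal
(5,2): flips 2 -> legal
(5,4): no bracket -> illegal
(5,7): no bracket -> illegal
(6,4): no bracket -> illegal
(6,5): flips 2 -> legal
(6,7): flips 5 -> legal
(7,5): no bracket -> illegal
(7,6): no bracket -> illegal
(7,7): flips 2 -> legal
W mobility = 12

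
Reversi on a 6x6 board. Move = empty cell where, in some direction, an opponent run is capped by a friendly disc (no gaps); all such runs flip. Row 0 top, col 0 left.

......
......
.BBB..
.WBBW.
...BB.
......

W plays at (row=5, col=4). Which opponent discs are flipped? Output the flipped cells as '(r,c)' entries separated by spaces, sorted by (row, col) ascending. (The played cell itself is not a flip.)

Dir NW: opp run (4,3) (3,2) (2,1), next='.' -> no flip
Dir N: opp run (4,4) capped by W -> flip
Dir NE: first cell '.' (not opp) -> no flip
Dir W: first cell '.' (not opp) -> no flip
Dir E: first cell '.' (not opp) -> no flip
Dir SW: edge -> no flip
Dir S: edge -> no flip
Dir SE: edge -> no flip

Answer: (4,4)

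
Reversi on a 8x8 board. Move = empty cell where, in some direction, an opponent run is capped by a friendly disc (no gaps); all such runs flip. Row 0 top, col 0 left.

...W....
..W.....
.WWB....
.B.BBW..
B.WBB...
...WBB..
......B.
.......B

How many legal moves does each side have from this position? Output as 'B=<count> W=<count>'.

Answer: B=12 W=7

Derivation:
-- B to move --
(0,1): flips 1 -> legal
(0,2): no bracket -> illegal
(0,4): no bracket -> illegal
(1,0): no bracket -> illegal
(1,1): flips 2 -> legal
(1,3): flips 1 -> legal
(1,4): no bracket -> illegal
(2,0): flips 2 -> legal
(2,4): no bracket -> illegal
(2,5): no bracket -> illegal
(2,6): flips 1 -> legal
(3,0): no bracket -> illegal
(3,2): no bracket -> illegal
(3,6): flips 1 -> legal
(4,1): flips 1 -> legal
(4,5): no bracket -> illegal
(4,6): no bracket -> illegal
(5,1): flips 1 -> legal
(5,2): flips 1 -> legal
(6,2): flips 1 -> legal
(6,3): flips 1 -> legal
(6,4): flips 2 -> legal
B mobility = 12
-- W to move --
(1,3): flips 3 -> legal
(1,4): no bracket -> illegal
(2,0): flips 1 -> legal
(2,4): flips 2 -> legal
(2,5): no bracket -> illegal
(3,0): no bracket -> illegal
(3,2): flips 2 -> legal
(4,1): flips 1 -> legal
(4,5): flips 4 -> legal
(4,6): no bracket -> illegal
(5,0): no bracket -> illegal
(5,1): no bracket -> illegal
(5,2): no bracket -> illegal
(5,6): flips 2 -> legal
(5,7): no bracket -> illegal
(6,3): no bracket -> illegal
(6,4): no bracket -> illegal
(6,5): no bracket -> illegal
(6,7): no bracket -> illegal
(7,5): no bracket -> illegal
(7,6): no bracket -> illegal
W mobility = 7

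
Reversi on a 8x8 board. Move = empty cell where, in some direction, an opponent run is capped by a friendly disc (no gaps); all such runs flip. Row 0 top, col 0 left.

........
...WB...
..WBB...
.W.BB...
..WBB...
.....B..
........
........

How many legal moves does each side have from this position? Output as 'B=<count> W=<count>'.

Answer: B=7 W=6

Derivation:
-- B to move --
(0,2): flips 1 -> legal
(0,3): flips 1 -> legal
(0,4): no bracket -> illegal
(1,1): flips 1 -> legal
(1,2): flips 1 -> legal
(2,0): no bracket -> illegal
(2,1): flips 1 -> legal
(3,0): no bracket -> illegal
(3,2): no bracket -> illegal
(4,0): no bracket -> illegal
(4,1): flips 1 -> legal
(5,1): flips 1 -> legal
(5,2): no bracket -> illegal
(5,3): no bracket -> illegal
B mobility = 7
-- W to move --
(0,3): no bracket -> illegal
(0,4): no bracket -> illegal
(0,5): no bracket -> illegal
(1,2): no bracket -> illegal
(1,5): flips 3 -> legal
(2,5): flips 2 -> legal
(3,2): no bracket -> illegal
(3,5): flips 1 -> legal
(4,5): flips 2 -> legal
(4,6): no bracket -> illegal
(5,2): no bracket -> illegal
(5,3): flips 3 -> legal
(5,4): no bracket -> illegal
(5,6): no bracket -> illegal
(6,4): no bracket -> illegal
(6,5): no bracket -> illegal
(6,6): flips 3 -> legal
W mobility = 6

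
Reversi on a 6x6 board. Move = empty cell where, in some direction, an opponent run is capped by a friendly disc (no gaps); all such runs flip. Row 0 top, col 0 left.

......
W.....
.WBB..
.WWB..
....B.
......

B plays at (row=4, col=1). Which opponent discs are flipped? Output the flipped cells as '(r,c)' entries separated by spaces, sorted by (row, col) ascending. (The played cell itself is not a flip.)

Answer: (3,2)

Derivation:
Dir NW: first cell '.' (not opp) -> no flip
Dir N: opp run (3,1) (2,1), next='.' -> no flip
Dir NE: opp run (3,2) capped by B -> flip
Dir W: first cell '.' (not opp) -> no flip
Dir E: first cell '.' (not opp) -> no flip
Dir SW: first cell '.' (not opp) -> no flip
Dir S: first cell '.' (not opp) -> no flip
Dir SE: first cell '.' (not opp) -> no flip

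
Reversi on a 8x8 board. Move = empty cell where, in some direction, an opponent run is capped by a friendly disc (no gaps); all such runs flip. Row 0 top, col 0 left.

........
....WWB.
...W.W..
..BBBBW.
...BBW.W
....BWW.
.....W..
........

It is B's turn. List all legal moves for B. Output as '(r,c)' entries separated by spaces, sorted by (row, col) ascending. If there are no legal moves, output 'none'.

(0,3): no bracket -> illegal
(0,4): no bracket -> illegal
(0,5): flips 4 -> legal
(0,6): no bracket -> illegal
(1,2): flips 1 -> legal
(1,3): flips 3 -> legal
(2,2): no bracket -> illegal
(2,4): no bracket -> illegal
(2,6): no bracket -> illegal
(2,7): flips 2 -> legal
(3,7): flips 1 -> legal
(4,6): flips 1 -> legal
(5,7): flips 2 -> legal
(6,4): no bracket -> illegal
(6,6): flips 1 -> legal
(6,7): flips 2 -> legal
(7,4): no bracket -> illegal
(7,5): flips 3 -> legal
(7,6): flips 1 -> legal

Answer: (0,5) (1,2) (1,3) (2,7) (3,7) (4,6) (5,7) (6,6) (6,7) (7,5) (7,6)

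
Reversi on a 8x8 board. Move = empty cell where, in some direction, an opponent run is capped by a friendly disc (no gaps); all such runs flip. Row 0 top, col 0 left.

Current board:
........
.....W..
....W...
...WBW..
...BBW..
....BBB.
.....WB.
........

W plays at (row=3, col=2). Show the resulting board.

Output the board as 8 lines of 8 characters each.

Answer: ........
.....W..
....W...
..WWBW..
...WBW..
....WBB.
.....WB.
........

Derivation:
Place W at (3,2); scan 8 dirs for brackets.
Dir NW: first cell '.' (not opp) -> no flip
Dir N: first cell '.' (not opp) -> no flip
Dir NE: first cell '.' (not opp) -> no flip
Dir W: first cell '.' (not opp) -> no flip
Dir E: first cell 'W' (not opp) -> no flip
Dir SW: first cell '.' (not opp) -> no flip
Dir S: first cell '.' (not opp) -> no flip
Dir SE: opp run (4,3) (5,4) capped by W -> flip
All flips: (4,3) (5,4)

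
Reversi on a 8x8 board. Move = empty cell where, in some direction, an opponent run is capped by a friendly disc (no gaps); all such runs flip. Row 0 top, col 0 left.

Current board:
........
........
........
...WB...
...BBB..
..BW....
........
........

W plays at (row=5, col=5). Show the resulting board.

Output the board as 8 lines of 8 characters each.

Place W at (5,5); scan 8 dirs for brackets.
Dir NW: opp run (4,4) capped by W -> flip
Dir N: opp run (4,5), next='.' -> no flip
Dir NE: first cell '.' (not opp) -> no flip
Dir W: first cell '.' (not opp) -> no flip
Dir E: first cell '.' (not opp) -> no flip
Dir SW: first cell '.' (not opp) -> no flip
Dir S: first cell '.' (not opp) -> no flip
Dir SE: first cell '.' (not opp) -> no flip
All flips: (4,4)

Answer: ........
........
........
...WB...
...BWB..
..BW.W..
........
........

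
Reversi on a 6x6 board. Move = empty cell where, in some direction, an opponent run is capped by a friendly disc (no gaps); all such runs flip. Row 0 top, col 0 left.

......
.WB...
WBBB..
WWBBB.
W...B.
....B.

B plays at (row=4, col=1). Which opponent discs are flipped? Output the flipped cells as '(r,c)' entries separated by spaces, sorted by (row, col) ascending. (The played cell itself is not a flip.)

Answer: (3,1)

Derivation:
Dir NW: opp run (3,0), next=edge -> no flip
Dir N: opp run (3,1) capped by B -> flip
Dir NE: first cell 'B' (not opp) -> no flip
Dir W: opp run (4,0), next=edge -> no flip
Dir E: first cell '.' (not opp) -> no flip
Dir SW: first cell '.' (not opp) -> no flip
Dir S: first cell '.' (not opp) -> no flip
Dir SE: first cell '.' (not opp) -> no flip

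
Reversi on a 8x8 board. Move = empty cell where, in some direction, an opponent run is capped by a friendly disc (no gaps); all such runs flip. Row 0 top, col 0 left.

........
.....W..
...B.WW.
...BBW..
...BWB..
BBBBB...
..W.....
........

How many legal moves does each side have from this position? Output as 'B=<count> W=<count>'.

-- B to move --
(0,4): no bracket -> illegal
(0,5): flips 3 -> legal
(0,6): no bracket -> illegal
(1,4): no bracket -> illegal
(1,6): flips 1 -> legal
(1,7): flips 3 -> legal
(2,4): no bracket -> illegal
(2,7): no bracket -> illegal
(3,6): flips 1 -> legal
(3,7): no bracket -> illegal
(4,6): no bracket -> illegal
(5,5): flips 1 -> legal
(6,1): no bracket -> illegal
(6,3): no bracket -> illegal
(7,1): flips 1 -> legal
(7,2): flips 1 -> legal
(7,3): flips 1 -> legal
B mobility = 8
-- W to move --
(1,2): no bracket -> illegal
(1,3): no bracket -> illegal
(1,4): no bracket -> illegal
(2,2): flips 1 -> legal
(2,4): flips 1 -> legal
(3,2): flips 2 -> legal
(3,6): no bracket -> illegal
(4,0): flips 1 -> legal
(4,1): no bracket -> illegal
(4,2): flips 2 -> legal
(4,6): flips 1 -> legal
(5,5): flips 1 -> legal
(5,6): no bracket -> illegal
(6,0): no bracket -> illegal
(6,1): flips 3 -> legal
(6,3): no bracket -> illegal
(6,4): flips 1 -> legal
(6,5): no bracket -> illegal
W mobility = 9

Answer: B=8 W=9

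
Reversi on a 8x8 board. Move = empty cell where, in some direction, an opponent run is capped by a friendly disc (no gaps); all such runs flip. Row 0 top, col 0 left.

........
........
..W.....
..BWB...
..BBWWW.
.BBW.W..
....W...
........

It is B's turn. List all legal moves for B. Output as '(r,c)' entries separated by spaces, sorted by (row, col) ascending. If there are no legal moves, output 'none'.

(1,1): no bracket -> illegal
(1,2): flips 1 -> legal
(1,3): no bracket -> illegal
(2,1): no bracket -> illegal
(2,3): flips 1 -> legal
(2,4): flips 1 -> legal
(3,1): no bracket -> illegal
(3,5): no bracket -> illegal
(3,6): no bracket -> illegal
(3,7): no bracket -> illegal
(4,7): flips 3 -> legal
(5,4): flips 2 -> legal
(5,6): flips 1 -> legal
(5,7): no bracket -> illegal
(6,2): no bracket -> illegal
(6,3): flips 1 -> legal
(6,5): no bracket -> illegal
(6,6): no bracket -> illegal
(7,3): no bracket -> illegal
(7,4): no bracket -> illegal
(7,5): flips 2 -> legal

Answer: (1,2) (2,3) (2,4) (4,7) (5,4) (5,6) (6,3) (7,5)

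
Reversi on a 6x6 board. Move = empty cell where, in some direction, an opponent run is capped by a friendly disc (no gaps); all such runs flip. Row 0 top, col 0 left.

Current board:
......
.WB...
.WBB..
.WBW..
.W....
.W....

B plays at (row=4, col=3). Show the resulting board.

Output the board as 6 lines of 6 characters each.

Place B at (4,3); scan 8 dirs for brackets.
Dir NW: first cell 'B' (not opp) -> no flip
Dir N: opp run (3,3) capped by B -> flip
Dir NE: first cell '.' (not opp) -> no flip
Dir W: first cell '.' (not opp) -> no flip
Dir E: first cell '.' (not opp) -> no flip
Dir SW: first cell '.' (not opp) -> no flip
Dir S: first cell '.' (not opp) -> no flip
Dir SE: first cell '.' (not opp) -> no flip
All flips: (3,3)

Answer: ......
.WB...
.WBB..
.WBB..
.W.B..
.W....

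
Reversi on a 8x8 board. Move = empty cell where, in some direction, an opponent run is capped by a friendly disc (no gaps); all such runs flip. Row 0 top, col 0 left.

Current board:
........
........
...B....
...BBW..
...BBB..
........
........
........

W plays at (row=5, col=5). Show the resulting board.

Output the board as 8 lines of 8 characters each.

Answer: ........
........
...B....
...BBW..
...BBW..
.....W..
........
........

Derivation:
Place W at (5,5); scan 8 dirs for brackets.
Dir NW: opp run (4,4) (3,3), next='.' -> no flip
Dir N: opp run (4,5) capped by W -> flip
Dir NE: first cell '.' (not opp) -> no flip
Dir W: first cell '.' (not opp) -> no flip
Dir E: first cell '.' (not opp) -> no flip
Dir SW: first cell '.' (not opp) -> no flip
Dir S: first cell '.' (not opp) -> no flip
Dir SE: first cell '.' (not opp) -> no flip
All flips: (4,5)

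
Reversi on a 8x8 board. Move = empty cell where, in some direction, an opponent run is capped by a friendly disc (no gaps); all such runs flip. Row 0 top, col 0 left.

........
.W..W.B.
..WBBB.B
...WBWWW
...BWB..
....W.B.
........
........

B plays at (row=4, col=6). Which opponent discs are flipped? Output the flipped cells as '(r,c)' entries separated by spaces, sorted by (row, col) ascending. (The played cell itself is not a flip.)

Answer: (3,5)

Derivation:
Dir NW: opp run (3,5) capped by B -> flip
Dir N: opp run (3,6), next='.' -> no flip
Dir NE: opp run (3,7), next=edge -> no flip
Dir W: first cell 'B' (not opp) -> no flip
Dir E: first cell '.' (not opp) -> no flip
Dir SW: first cell '.' (not opp) -> no flip
Dir S: first cell 'B' (not opp) -> no flip
Dir SE: first cell '.' (not opp) -> no flip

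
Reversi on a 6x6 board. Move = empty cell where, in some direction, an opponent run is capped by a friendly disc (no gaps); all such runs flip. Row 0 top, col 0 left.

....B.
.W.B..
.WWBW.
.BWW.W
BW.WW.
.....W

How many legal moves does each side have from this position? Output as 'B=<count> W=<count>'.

-- B to move --
(0,0): no bracket -> illegal
(0,1): flips 2 -> legal
(0,2): no bracket -> illegal
(1,0): no bracket -> illegal
(1,2): no bracket -> illegal
(1,4): no bracket -> illegal
(1,5): no bracket -> illegal
(2,0): flips 2 -> legal
(2,5): flips 1 -> legal
(3,0): no bracket -> illegal
(3,4): flips 2 -> legal
(4,2): flips 1 -> legal
(4,5): no bracket -> illegal
(5,0): flips 2 -> legal
(5,1): flips 1 -> legal
(5,2): no bracket -> illegal
(5,3): flips 2 -> legal
(5,4): no bracket -> illegal
B mobility = 8
-- W to move --
(0,2): flips 1 -> legal
(0,3): flips 2 -> legal
(0,5): no bracket -> illegal
(1,2): no bracket -> illegal
(1,4): flips 1 -> legal
(1,5): no bracket -> illegal
(2,0): no bracket -> illegal
(3,0): flips 1 -> legal
(3,4): no bracket -> illegal
(4,2): no bracket -> illegal
(5,0): no bracket -> illegal
(5,1): no bracket -> illegal
W mobility = 4

Answer: B=8 W=4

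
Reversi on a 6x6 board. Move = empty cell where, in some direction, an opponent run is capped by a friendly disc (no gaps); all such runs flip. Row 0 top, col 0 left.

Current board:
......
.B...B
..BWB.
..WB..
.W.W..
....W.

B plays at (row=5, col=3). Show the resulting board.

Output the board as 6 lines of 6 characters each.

Place B at (5,3); scan 8 dirs for brackets.
Dir NW: first cell '.' (not opp) -> no flip
Dir N: opp run (4,3) capped by B -> flip
Dir NE: first cell '.' (not opp) -> no flip
Dir W: first cell '.' (not opp) -> no flip
Dir E: opp run (5,4), next='.' -> no flip
Dir SW: edge -> no flip
Dir S: edge -> no flip
Dir SE: edge -> no flip
All flips: (4,3)

Answer: ......
.B...B
..BWB.
..WB..
.W.B..
...BW.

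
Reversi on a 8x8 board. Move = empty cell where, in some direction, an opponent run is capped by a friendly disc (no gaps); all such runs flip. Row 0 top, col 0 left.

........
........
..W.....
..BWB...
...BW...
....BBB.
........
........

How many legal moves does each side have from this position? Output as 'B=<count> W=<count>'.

-- B to move --
(1,1): flips 3 -> legal
(1,2): flips 1 -> legal
(1,3): no bracket -> illegal
(2,1): no bracket -> illegal
(2,3): flips 1 -> legal
(2,4): no bracket -> illegal
(3,1): no bracket -> illegal
(3,5): no bracket -> illegal
(4,2): no bracket -> illegal
(4,5): flips 1 -> legal
(5,3): no bracket -> illegal
B mobility = 4
-- W to move --
(2,1): no bracket -> illegal
(2,3): no bracket -> illegal
(2,4): flips 1 -> legal
(2,5): no bracket -> illegal
(3,1): flips 1 -> legal
(3,5): flips 1 -> legal
(4,1): no bracket -> illegal
(4,2): flips 2 -> legal
(4,5): no bracket -> illegal
(4,6): no bracket -> illegal
(4,7): no bracket -> illegal
(5,2): no bracket -> illegal
(5,3): flips 1 -> legal
(5,7): no bracket -> illegal
(6,3): no bracket -> illegal
(6,4): flips 1 -> legal
(6,5): no bracket -> illegal
(6,6): flips 1 -> legal
(6,7): no bracket -> illegal
W mobility = 7

Answer: B=4 W=7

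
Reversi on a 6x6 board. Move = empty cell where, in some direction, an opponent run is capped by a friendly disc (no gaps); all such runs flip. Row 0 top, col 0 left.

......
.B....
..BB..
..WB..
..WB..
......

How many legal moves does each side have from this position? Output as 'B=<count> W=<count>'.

-- B to move --
(2,1): flips 1 -> legal
(3,1): flips 1 -> legal
(4,1): flips 2 -> legal
(5,1): flips 1 -> legal
(5,2): flips 2 -> legal
(5,3): no bracket -> illegal
B mobility = 5
-- W to move --
(0,0): no bracket -> illegal
(0,1): no bracket -> illegal
(0,2): no bracket -> illegal
(1,0): no bracket -> illegal
(1,2): flips 1 -> legal
(1,3): no bracket -> illegal
(1,4): flips 1 -> legal
(2,0): no bracket -> illegal
(2,1): no bracket -> illegal
(2,4): flips 1 -> legal
(3,1): no bracket -> illegal
(3,4): flips 1 -> legal
(4,4): flips 1 -> legal
(5,2): no bracket -> illegal
(5,3): no bracket -> illegal
(5,4): flips 1 -> legal
W mobility = 6

Answer: B=5 W=6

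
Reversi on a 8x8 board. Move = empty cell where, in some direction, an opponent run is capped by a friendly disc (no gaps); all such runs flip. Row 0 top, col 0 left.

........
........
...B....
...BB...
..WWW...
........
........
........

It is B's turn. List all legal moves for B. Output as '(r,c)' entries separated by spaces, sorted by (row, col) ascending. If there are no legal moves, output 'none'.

Answer: (5,1) (5,2) (5,3) (5,4) (5,5)

Derivation:
(3,1): no bracket -> illegal
(3,2): no bracket -> illegal
(3,5): no bracket -> illegal
(4,1): no bracket -> illegal
(4,5): no bracket -> illegal
(5,1): flips 1 -> legal
(5,2): flips 1 -> legal
(5,3): flips 1 -> legal
(5,4): flips 1 -> legal
(5,5): flips 1 -> legal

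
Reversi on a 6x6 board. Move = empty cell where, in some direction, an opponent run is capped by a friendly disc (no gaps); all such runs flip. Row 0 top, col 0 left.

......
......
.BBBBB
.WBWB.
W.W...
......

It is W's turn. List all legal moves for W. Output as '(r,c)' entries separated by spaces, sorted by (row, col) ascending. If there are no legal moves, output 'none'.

(1,0): no bracket -> illegal
(1,1): flips 2 -> legal
(1,2): flips 2 -> legal
(1,3): flips 2 -> legal
(1,4): no bracket -> illegal
(1,5): flips 1 -> legal
(2,0): no bracket -> illegal
(3,0): no bracket -> illegal
(3,5): flips 1 -> legal
(4,1): no bracket -> illegal
(4,3): no bracket -> illegal
(4,4): no bracket -> illegal
(4,5): no bracket -> illegal

Answer: (1,1) (1,2) (1,3) (1,5) (3,5)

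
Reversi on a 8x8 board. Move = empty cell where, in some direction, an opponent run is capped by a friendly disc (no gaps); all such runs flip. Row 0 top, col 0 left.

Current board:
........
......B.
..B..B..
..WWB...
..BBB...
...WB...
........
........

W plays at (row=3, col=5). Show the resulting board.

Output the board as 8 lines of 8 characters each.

Place W at (3,5); scan 8 dirs for brackets.
Dir NW: first cell '.' (not opp) -> no flip
Dir N: opp run (2,5), next='.' -> no flip
Dir NE: first cell '.' (not opp) -> no flip
Dir W: opp run (3,4) capped by W -> flip
Dir E: first cell '.' (not opp) -> no flip
Dir SW: opp run (4,4) capped by W -> flip
Dir S: first cell '.' (not opp) -> no flip
Dir SE: first cell '.' (not opp) -> no flip
All flips: (3,4) (4,4)

Answer: ........
......B.
..B..B..
..WWWW..
..BBW...
...WB...
........
........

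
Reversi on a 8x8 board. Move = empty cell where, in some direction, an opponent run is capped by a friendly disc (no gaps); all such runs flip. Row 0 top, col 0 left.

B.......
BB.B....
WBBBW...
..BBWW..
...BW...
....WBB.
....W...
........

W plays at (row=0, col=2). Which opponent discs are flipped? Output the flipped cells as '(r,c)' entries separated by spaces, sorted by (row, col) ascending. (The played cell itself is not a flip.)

Dir NW: edge -> no flip
Dir N: edge -> no flip
Dir NE: edge -> no flip
Dir W: first cell '.' (not opp) -> no flip
Dir E: first cell '.' (not opp) -> no flip
Dir SW: opp run (1,1) capped by W -> flip
Dir S: first cell '.' (not opp) -> no flip
Dir SE: opp run (1,3) capped by W -> flip

Answer: (1,1) (1,3)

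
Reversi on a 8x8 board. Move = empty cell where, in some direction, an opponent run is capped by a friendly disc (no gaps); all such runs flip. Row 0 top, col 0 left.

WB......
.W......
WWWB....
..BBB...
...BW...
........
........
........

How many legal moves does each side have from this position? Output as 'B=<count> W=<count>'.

-- B to move --
(0,2): no bracket -> illegal
(1,0): flips 1 -> legal
(1,2): flips 1 -> legal
(1,3): no bracket -> illegal
(3,0): no bracket -> illegal
(3,1): flips 2 -> legal
(3,5): no bracket -> illegal
(4,5): flips 1 -> legal
(5,3): no bracket -> illegal
(5,4): flips 1 -> legal
(5,5): flips 1 -> legal
B mobility = 6
-- W to move --
(0,2): flips 1 -> legal
(1,0): no bracket -> illegal
(1,2): no bracket -> illegal
(1,3): no bracket -> illegal
(1,4): no bracket -> illegal
(2,4): flips 2 -> legal
(2,5): no bracket -> illegal
(3,1): no bracket -> illegal
(3,5): no bracket -> illegal
(4,1): no bracket -> illegal
(4,2): flips 2 -> legal
(4,5): no bracket -> illegal
(5,2): no bracket -> illegal
(5,3): no bracket -> illegal
(5,4): flips 2 -> legal
W mobility = 4

Answer: B=6 W=4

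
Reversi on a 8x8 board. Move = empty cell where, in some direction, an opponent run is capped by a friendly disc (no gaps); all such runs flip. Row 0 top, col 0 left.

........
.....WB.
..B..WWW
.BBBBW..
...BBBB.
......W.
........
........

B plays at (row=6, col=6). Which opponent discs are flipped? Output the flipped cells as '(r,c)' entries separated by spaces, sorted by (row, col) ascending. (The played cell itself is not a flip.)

Dir NW: first cell '.' (not opp) -> no flip
Dir N: opp run (5,6) capped by B -> flip
Dir NE: first cell '.' (not opp) -> no flip
Dir W: first cell '.' (not opp) -> no flip
Dir E: first cell '.' (not opp) -> no flip
Dir SW: first cell '.' (not opp) -> no flip
Dir S: first cell '.' (not opp) -> no flip
Dir SE: first cell '.' (not opp) -> no flip

Answer: (5,6)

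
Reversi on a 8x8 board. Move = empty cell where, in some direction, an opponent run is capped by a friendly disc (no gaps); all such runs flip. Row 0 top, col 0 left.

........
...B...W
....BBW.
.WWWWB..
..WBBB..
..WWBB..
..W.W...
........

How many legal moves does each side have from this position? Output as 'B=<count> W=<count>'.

-- B to move --
(0,6): no bracket -> illegal
(0,7): no bracket -> illegal
(1,5): no bracket -> illegal
(1,6): no bracket -> illegal
(2,0): no bracket -> illegal
(2,1): flips 1 -> legal
(2,2): flips 1 -> legal
(2,3): flips 2 -> legal
(2,7): flips 1 -> legal
(3,0): flips 4 -> legal
(3,6): no bracket -> illegal
(3,7): no bracket -> illegal
(4,0): no bracket -> illegal
(4,1): flips 1 -> legal
(5,1): flips 4 -> legal
(6,1): flips 1 -> legal
(6,3): flips 1 -> legal
(6,5): no bracket -> illegal
(7,1): flips 2 -> legal
(7,2): no bracket -> illegal
(7,3): flips 1 -> legal
(7,4): flips 1 -> legal
(7,5): no bracket -> illegal
B mobility = 12
-- W to move --
(0,2): no bracket -> illegal
(0,3): no bracket -> illegal
(0,4): no bracket -> illegal
(1,2): no bracket -> illegal
(1,4): flips 1 -> legal
(1,5): flips 1 -> legal
(1,6): flips 1 -> legal
(2,2): no bracket -> illegal
(2,3): flips 2 -> legal
(3,6): flips 1 -> legal
(4,6): flips 4 -> legal
(5,6): flips 3 -> legal
(6,3): no bracket -> illegal
(6,5): flips 2 -> legal
(6,6): flips 2 -> legal
W mobility = 9

Answer: B=12 W=9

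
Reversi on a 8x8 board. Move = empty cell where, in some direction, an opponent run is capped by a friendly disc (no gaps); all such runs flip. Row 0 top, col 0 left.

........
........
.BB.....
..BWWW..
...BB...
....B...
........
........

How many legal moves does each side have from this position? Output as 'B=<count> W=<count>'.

Answer: B=5 W=6

Derivation:
-- B to move --
(2,3): flips 1 -> legal
(2,4): flips 1 -> legal
(2,5): flips 1 -> legal
(2,6): flips 1 -> legal
(3,6): flips 3 -> legal
(4,2): no bracket -> illegal
(4,5): no bracket -> illegal
(4,6): no bracket -> illegal
B mobility = 5
-- W to move --
(1,0): no bracket -> illegal
(1,1): flips 1 -> legal
(1,2): no bracket -> illegal
(1,3): no bracket -> illegal
(2,0): no bracket -> illegal
(2,3): no bracket -> illegal
(3,0): no bracket -> illegal
(3,1): flips 1 -> legal
(4,1): no bracket -> illegal
(4,2): no bracket -> illegal
(4,5): no bracket -> illegal
(5,2): flips 1 -> legal
(5,3): flips 2 -> legal
(5,5): flips 1 -> legal
(6,3): no bracket -> illegal
(6,4): flips 2 -> legal
(6,5): no bracket -> illegal
W mobility = 6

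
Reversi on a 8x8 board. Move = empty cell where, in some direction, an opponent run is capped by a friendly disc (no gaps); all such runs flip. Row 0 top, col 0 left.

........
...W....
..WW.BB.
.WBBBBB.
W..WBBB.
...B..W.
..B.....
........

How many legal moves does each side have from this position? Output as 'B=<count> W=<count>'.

-- B to move --
(0,2): no bracket -> illegal
(0,3): flips 2 -> legal
(0,4): no bracket -> illegal
(1,1): flips 1 -> legal
(1,2): flips 2 -> legal
(1,4): flips 1 -> legal
(2,0): no bracket -> illegal
(2,1): no bracket -> illegal
(2,4): no bracket -> illegal
(3,0): flips 1 -> legal
(4,1): no bracket -> illegal
(4,2): flips 1 -> legal
(4,7): no bracket -> illegal
(5,0): no bracket -> illegal
(5,1): no bracket -> illegal
(5,2): flips 1 -> legal
(5,4): flips 1 -> legal
(5,5): no bracket -> illegal
(5,7): no bracket -> illegal
(6,5): no bracket -> illegal
(6,6): flips 1 -> legal
(6,7): flips 1 -> legal
B mobility = 10
-- W to move --
(1,4): no bracket -> illegal
(1,5): no bracket -> illegal
(1,6): flips 5 -> legal
(1,7): no bracket -> illegal
(2,1): flips 1 -> legal
(2,4): no bracket -> illegal
(2,7): no bracket -> illegal
(3,7): flips 5 -> legal
(4,1): flips 1 -> legal
(4,2): flips 1 -> legal
(4,7): flips 3 -> legal
(5,1): no bracket -> illegal
(5,2): no bracket -> illegal
(5,4): no bracket -> illegal
(5,5): flips 2 -> legal
(5,7): no bracket -> illegal
(6,1): no bracket -> illegal
(6,3): flips 1 -> legal
(6,4): no bracket -> illegal
(7,1): no bracket -> illegal
(7,2): no bracket -> illegal
(7,3): no bracket -> illegal
W mobility = 8

Answer: B=10 W=8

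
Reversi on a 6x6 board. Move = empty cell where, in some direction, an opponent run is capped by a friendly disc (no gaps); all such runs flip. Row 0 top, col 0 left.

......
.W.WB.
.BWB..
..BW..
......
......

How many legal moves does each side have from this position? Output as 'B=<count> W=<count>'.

-- B to move --
(0,0): no bracket -> illegal
(0,1): flips 1 -> legal
(0,2): no bracket -> illegal
(0,3): flips 1 -> legal
(0,4): no bracket -> illegal
(1,0): no bracket -> illegal
(1,2): flips 2 -> legal
(2,0): no bracket -> illegal
(2,4): no bracket -> illegal
(3,1): no bracket -> illegal
(3,4): flips 1 -> legal
(4,2): no bracket -> illegal
(4,3): flips 1 -> legal
(4,4): no bracket -> illegal
B mobility = 5
-- W to move --
(0,3): no bracket -> illegal
(0,4): no bracket -> illegal
(0,5): no bracket -> illegal
(1,0): no bracket -> illegal
(1,2): no bracket -> illegal
(1,5): flips 1 -> legal
(2,0): flips 1 -> legal
(2,4): flips 1 -> legal
(2,5): no bracket -> illegal
(3,0): no bracket -> illegal
(3,1): flips 2 -> legal
(3,4): no bracket -> illegal
(4,1): no bracket -> illegal
(4,2): flips 1 -> legal
(4,3): no bracket -> illegal
W mobility = 5

Answer: B=5 W=5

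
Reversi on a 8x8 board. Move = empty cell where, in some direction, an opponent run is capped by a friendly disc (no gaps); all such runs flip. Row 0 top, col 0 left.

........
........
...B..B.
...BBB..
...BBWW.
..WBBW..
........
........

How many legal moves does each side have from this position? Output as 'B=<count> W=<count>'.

Answer: B=8 W=6

Derivation:
-- B to move --
(3,6): flips 1 -> legal
(3,7): no bracket -> illegal
(4,1): no bracket -> illegal
(4,2): no bracket -> illegal
(4,7): flips 2 -> legal
(5,1): flips 1 -> legal
(5,6): flips 2 -> legal
(5,7): flips 1 -> legal
(6,1): flips 1 -> legal
(6,2): no bracket -> illegal
(6,3): no bracket -> illegal
(6,4): no bracket -> illegal
(6,5): flips 2 -> legal
(6,6): flips 1 -> legal
B mobility = 8
-- W to move --
(1,2): flips 2 -> legal
(1,3): no bracket -> illegal
(1,4): no bracket -> illegal
(1,5): no bracket -> illegal
(1,6): no bracket -> illegal
(1,7): no bracket -> illegal
(2,2): flips 2 -> legal
(2,4): flips 1 -> legal
(2,5): flips 3 -> legal
(2,7): no bracket -> illegal
(3,2): no bracket -> illegal
(3,6): no bracket -> illegal
(3,7): no bracket -> illegal
(4,2): flips 2 -> legal
(6,2): no bracket -> illegal
(6,3): flips 1 -> legal
(6,4): no bracket -> illegal
(6,5): no bracket -> illegal
W mobility = 6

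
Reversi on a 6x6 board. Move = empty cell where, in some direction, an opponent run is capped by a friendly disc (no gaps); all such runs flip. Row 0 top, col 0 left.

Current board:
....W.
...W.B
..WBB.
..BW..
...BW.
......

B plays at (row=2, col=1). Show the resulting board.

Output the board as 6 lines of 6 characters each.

Answer: ....W.
...W.B
.BBBB.
..BW..
...BW.
......

Derivation:
Place B at (2,1); scan 8 dirs for brackets.
Dir NW: first cell '.' (not opp) -> no flip
Dir N: first cell '.' (not opp) -> no flip
Dir NE: first cell '.' (not opp) -> no flip
Dir W: first cell '.' (not opp) -> no flip
Dir E: opp run (2,2) capped by B -> flip
Dir SW: first cell '.' (not opp) -> no flip
Dir S: first cell '.' (not opp) -> no flip
Dir SE: first cell 'B' (not opp) -> no flip
All flips: (2,2)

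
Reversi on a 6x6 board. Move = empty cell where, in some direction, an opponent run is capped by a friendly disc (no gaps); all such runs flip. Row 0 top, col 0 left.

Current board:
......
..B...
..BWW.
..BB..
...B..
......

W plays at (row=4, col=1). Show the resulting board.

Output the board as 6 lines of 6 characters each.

Answer: ......
..B...
..BWW.
..WB..
.W.B..
......

Derivation:
Place W at (4,1); scan 8 dirs for brackets.
Dir NW: first cell '.' (not opp) -> no flip
Dir N: first cell '.' (not opp) -> no flip
Dir NE: opp run (3,2) capped by W -> flip
Dir W: first cell '.' (not opp) -> no flip
Dir E: first cell '.' (not opp) -> no flip
Dir SW: first cell '.' (not opp) -> no flip
Dir S: first cell '.' (not opp) -> no flip
Dir SE: first cell '.' (not opp) -> no flip
All flips: (3,2)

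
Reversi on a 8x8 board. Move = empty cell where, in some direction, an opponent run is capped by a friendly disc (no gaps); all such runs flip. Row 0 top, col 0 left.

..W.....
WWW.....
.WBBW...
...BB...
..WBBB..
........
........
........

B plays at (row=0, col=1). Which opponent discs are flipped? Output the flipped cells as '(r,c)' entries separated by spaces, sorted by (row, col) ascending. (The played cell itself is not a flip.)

Dir NW: edge -> no flip
Dir N: edge -> no flip
Dir NE: edge -> no flip
Dir W: first cell '.' (not opp) -> no flip
Dir E: opp run (0,2), next='.' -> no flip
Dir SW: opp run (1,0), next=edge -> no flip
Dir S: opp run (1,1) (2,1), next='.' -> no flip
Dir SE: opp run (1,2) capped by B -> flip

Answer: (1,2)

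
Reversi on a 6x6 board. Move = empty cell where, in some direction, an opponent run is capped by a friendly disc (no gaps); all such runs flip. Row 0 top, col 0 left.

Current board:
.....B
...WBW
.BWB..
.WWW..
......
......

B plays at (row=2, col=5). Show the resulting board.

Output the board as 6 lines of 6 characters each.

Answer: .....B
...WBB
.BWB.B
.WWW..
......
......

Derivation:
Place B at (2,5); scan 8 dirs for brackets.
Dir NW: first cell 'B' (not opp) -> no flip
Dir N: opp run (1,5) capped by B -> flip
Dir NE: edge -> no flip
Dir W: first cell '.' (not opp) -> no flip
Dir E: edge -> no flip
Dir SW: first cell '.' (not opp) -> no flip
Dir S: first cell '.' (not opp) -> no flip
Dir SE: edge -> no flip
All flips: (1,5)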